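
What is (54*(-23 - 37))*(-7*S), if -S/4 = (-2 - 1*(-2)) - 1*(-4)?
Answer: -362880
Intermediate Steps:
S = -16 (S = -4*((-2 - 1*(-2)) - 1*(-4)) = -4*((-2 + 2) + 4) = -4*(0 + 4) = -4*4 = -16)
(54*(-23 - 37))*(-7*S) = (54*(-23 - 37))*(-7*(-16)) = (54*(-60))*112 = -3240*112 = -362880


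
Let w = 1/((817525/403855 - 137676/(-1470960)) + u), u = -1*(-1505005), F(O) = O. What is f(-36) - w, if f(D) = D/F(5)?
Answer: -536433845929227288/74504693947872415 ≈ -7.2000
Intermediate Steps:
u = 1505005
f(D) = D/5
w = 9900909180/14900938789574483 (w = 1/((817525/403855 - 137676/(-1470960)) + 1505005) = 1/((817525*(1/403855) - 137676*(-1/1470960)) + 1505005) = 1/((163505/80771 + 11473/122580) + 1505005) = 1/(20969128583/9900909180 + 1505005) = 1/(14900938789574483/9900909180) = 9900909180/14900938789574483 ≈ 6.6445e-7)
f(-36) - w = (⅕)*(-36) - 1*9900909180/14900938789574483 = -36/5 - 9900909180/14900938789574483 = -536433845929227288/74504693947872415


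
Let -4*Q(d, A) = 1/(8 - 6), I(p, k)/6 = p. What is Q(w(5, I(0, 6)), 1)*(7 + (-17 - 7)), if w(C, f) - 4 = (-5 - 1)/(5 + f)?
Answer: 17/8 ≈ 2.1250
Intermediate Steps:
I(p, k) = 6*p
w(C, f) = 4 - 6/(5 + f) (w(C, f) = 4 + (-5 - 1)/(5 + f) = 4 - 6/(5 + f))
Q(d, A) = -⅛ (Q(d, A) = -1/(4*(8 - 6)) = -¼/2 = -¼*½ = -⅛)
Q(w(5, I(0, 6)), 1)*(7 + (-17 - 7)) = -(7 + (-17 - 7))/8 = -(7 - 24)/8 = -⅛*(-17) = 17/8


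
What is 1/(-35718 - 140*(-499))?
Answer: 1/34142 ≈ 2.9289e-5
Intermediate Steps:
1/(-35718 - 140*(-499)) = 1/(-35718 + 69860) = 1/34142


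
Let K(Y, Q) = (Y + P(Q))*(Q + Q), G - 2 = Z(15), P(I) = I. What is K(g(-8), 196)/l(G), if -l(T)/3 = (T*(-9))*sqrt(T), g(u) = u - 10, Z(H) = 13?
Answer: 69776*sqrt(15)/6075 ≈ 44.484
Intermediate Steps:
G = 15 (G = 2 + 13 = 15)
g(u) = -10 + u
K(Y, Q) = 2*Q*(Q + Y) (K(Y, Q) = (Y + Q)*(Q + Q) = (Q + Y)*(2*Q) = 2*Q*(Q + Y))
l(T) = 27*T**(3/2) (l(T) = -3*T*(-9)*sqrt(T) = -3*(-9*T)*sqrt(T) = -(-27)*T**(3/2) = 27*T**(3/2))
K(g(-8), 196)/l(G) = (2*196*(196 + (-10 - 8)))/((27*15**(3/2))) = (2*196*(196 - 18))/((27*(15*sqrt(15)))) = (2*196*178)/((405*sqrt(15))) = 69776*(sqrt(15)/6075) = 69776*sqrt(15)/6075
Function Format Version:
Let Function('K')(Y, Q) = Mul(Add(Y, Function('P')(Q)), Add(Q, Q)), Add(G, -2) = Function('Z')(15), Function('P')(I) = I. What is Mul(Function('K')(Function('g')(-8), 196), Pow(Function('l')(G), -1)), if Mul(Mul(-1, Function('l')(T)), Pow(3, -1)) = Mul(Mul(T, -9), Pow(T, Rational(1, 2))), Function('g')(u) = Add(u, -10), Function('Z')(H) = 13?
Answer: Mul(Rational(69776, 6075), Pow(15, Rational(1, 2))) ≈ 44.484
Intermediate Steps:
G = 15 (G = Add(2, 13) = 15)
Function('g')(u) = Add(-10, u)
Function('K')(Y, Q) = Mul(2, Q, Add(Q, Y)) (Function('K')(Y, Q) = Mul(Add(Y, Q), Add(Q, Q)) = Mul(Add(Q, Y), Mul(2, Q)) = Mul(2, Q, Add(Q, Y)))
Function('l')(T) = Mul(27, Pow(T, Rational(3, 2))) (Function('l')(T) = Mul(-3, Mul(Mul(T, -9), Pow(T, Rational(1, 2)))) = Mul(-3, Mul(Mul(-9, T), Pow(T, Rational(1, 2)))) = Mul(-3, Mul(-9, Pow(T, Rational(3, 2)))) = Mul(27, Pow(T, Rational(3, 2))))
Mul(Function('K')(Function('g')(-8), 196), Pow(Function('l')(G), -1)) = Mul(Mul(2, 196, Add(196, Add(-10, -8))), Pow(Mul(27, Pow(15, Rational(3, 2))), -1)) = Mul(Mul(2, 196, Add(196, -18)), Pow(Mul(27, Mul(15, Pow(15, Rational(1, 2)))), -1)) = Mul(Mul(2, 196, 178), Pow(Mul(405, Pow(15, Rational(1, 2))), -1)) = Mul(69776, Mul(Rational(1, 6075), Pow(15, Rational(1, 2)))) = Mul(Rational(69776, 6075), Pow(15, Rational(1, 2)))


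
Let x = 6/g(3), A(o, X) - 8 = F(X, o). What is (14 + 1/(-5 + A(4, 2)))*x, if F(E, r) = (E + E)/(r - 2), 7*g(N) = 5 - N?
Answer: 1491/5 ≈ 298.20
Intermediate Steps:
g(N) = 5/7 - N/7 (g(N) = (5 - N)/7 = 5/7 - N/7)
F(E, r) = 2*E/(-2 + r) (F(E, r) = (2*E)/(-2 + r) = 2*E/(-2 + r))
A(o, X) = 8 + 2*X/(-2 + o)
x = 21 (x = 6/(5/7 - 1/7*3) = 6/(5/7 - 3/7) = 6/(2/7) = 6*(7/2) = 21)
(14 + 1/(-5 + A(4, 2)))*x = (14 + 1/(-5 + 2*(-8 + 2 + 4*4)/(-2 + 4)))*21 = (14 + 1/(-5 + 2*(-8 + 2 + 16)/2))*21 = (14 + 1/(-5 + 2*(1/2)*10))*21 = (14 + 1/(-5 + 10))*21 = (14 + 1/5)*21 = (71/5)*21 = 1491/5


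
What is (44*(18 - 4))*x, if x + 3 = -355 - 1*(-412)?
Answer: 33264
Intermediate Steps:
x = 54 (x = -3 + (-355 - 1*(-412)) = -3 + (-355 + 412) = -3 + 57 = 54)
(44*(18 - 4))*x = (44*(18 - 4))*54 = (44*14)*54 = 616*54 = 33264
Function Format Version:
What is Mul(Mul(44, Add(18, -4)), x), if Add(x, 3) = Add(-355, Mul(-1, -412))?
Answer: 33264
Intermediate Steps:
x = 54 (x = Add(-3, Add(-355, Mul(-1, -412))) = Add(-3, Add(-355, 412)) = Add(-3, 57) = 54)
Mul(Mul(44, Add(18, -4)), x) = Mul(Mul(44, Add(18, -4)), 54) = Mul(Mul(44, 14), 54) = Mul(616, 54) = 33264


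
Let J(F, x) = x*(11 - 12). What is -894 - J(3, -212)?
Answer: -1106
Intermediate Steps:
J(F, x) = -x (J(F, x) = x*(-1) = -x)
-894 - J(3, -212) = -894 - (-1)*(-212) = -894 - 1*212 = -894 - 212 = -1106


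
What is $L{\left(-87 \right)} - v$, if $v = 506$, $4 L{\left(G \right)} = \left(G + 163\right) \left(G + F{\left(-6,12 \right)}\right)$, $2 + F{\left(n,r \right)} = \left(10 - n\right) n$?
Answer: $-4021$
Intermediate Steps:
$F{\left(n,r \right)} = -2 + n \left(10 - n\right)$ ($F{\left(n,r \right)} = -2 + \left(10 - n\right) n = -2 + n \left(10 - n\right)$)
$L{\left(G \right)} = \frac{\left(-98 + G\right) \left(163 + G\right)}{4}$ ($L{\left(G \right)} = \frac{\left(G + 163\right) \left(G - 98\right)}{4} = \frac{\left(163 + G\right) \left(G - 98\right)}{4} = \frac{\left(163 + G\right) \left(-98 + G\right)}{4} = \frac{\left(-98 + G\right) \left(163 + G\right)}{4}$)
$L{\left(-87 \right)} - v = \left(- \frac{7987}{2} + \frac{\left(-87\right)^{2}}{4} + \frac{65}{4} \left(-87\right)\right) - 506 = \left(- \frac{7987}{2} + \frac{1}{4} \cdot 7569 - \frac{5655}{4}\right) - 506 = \left(- \frac{7987}{2} + \frac{7569}{4} - \frac{5655}{4}\right) - 506 = -3515 - 506 = -4021$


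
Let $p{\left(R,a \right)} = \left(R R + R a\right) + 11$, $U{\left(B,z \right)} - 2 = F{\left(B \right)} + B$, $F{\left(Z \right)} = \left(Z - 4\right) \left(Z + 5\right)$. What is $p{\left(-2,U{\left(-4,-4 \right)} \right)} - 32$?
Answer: $3$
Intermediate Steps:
$F{\left(Z \right)} = \left(-4 + Z\right) \left(5 + Z\right)$
$U{\left(B,z \right)} = -18 + B^{2} + 2 B$ ($U{\left(B,z \right)} = 2 + \left(\left(-20 + B + B^{2}\right) + B\right) = 2 + \left(-20 + B^{2} + 2 B\right) = -18 + B^{2} + 2 B$)
$p{\left(R,a \right)} = 11 + R^{2} + R a$ ($p{\left(R,a \right)} = \left(R^{2} + R a\right) + 11 = 11 + R^{2} + R a$)
$p{\left(-2,U{\left(-4,-4 \right)} \right)} - 32 = \left(11 + \left(-2\right)^{2} - 2 \left(-18 + \left(-4\right)^{2} + 2 \left(-4\right)\right)\right) - 32 = \left(11 + 4 - 2 \left(-18 + 16 - 8\right)\right) - 32 = \left(11 + 4 - -20\right) - 32 = \left(11 + 4 + 20\right) - 32 = 35 - 32 = 3$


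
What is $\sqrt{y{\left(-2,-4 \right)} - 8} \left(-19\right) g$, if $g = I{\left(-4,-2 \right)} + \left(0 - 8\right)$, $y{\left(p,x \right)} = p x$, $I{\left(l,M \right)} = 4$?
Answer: $0$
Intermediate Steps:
$g = -4$ ($g = 4 + \left(0 - 8\right) = 4 - 8 = -4$)
$\sqrt{y{\left(-2,-4 \right)} - 8} \left(-19\right) g = \sqrt{\left(-2\right) \left(-4\right) - 8} \left(-19\right) \left(-4\right) = \sqrt{8 - 8} \left(-19\right) \left(-4\right) = \sqrt{0} \left(-19\right) \left(-4\right) = 0 \left(-19\right) \left(-4\right) = 0 \left(-4\right) = 0$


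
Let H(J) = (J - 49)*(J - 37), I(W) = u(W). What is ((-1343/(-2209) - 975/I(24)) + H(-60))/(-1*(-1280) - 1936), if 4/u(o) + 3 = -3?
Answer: -53175525/2898208 ≈ -18.348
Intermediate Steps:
u(o) = -⅔ (u(o) = 4/(-3 - 3) = 4/(-6) = 4*(-⅙) = -⅔)
I(W) = -⅔
H(J) = (-49 + J)*(-37 + J)
((-1343/(-2209) - 975/I(24)) + H(-60))/(-1*(-1280) - 1936) = ((-1343/(-2209) - 975/(-⅔)) + (1813 + (-60)² - 86*(-60)))/(-1*(-1280) - 1936) = ((-1343*(-1/2209) - 975*(-3/2)) + (1813 + 3600 + 5160))/(1280 - 1936) = ((1343/2209 + 2925/2) + 10573)/(-656) = (6464011/4418 + 10573)*(-1/656) = (53175525/4418)*(-1/656) = -53175525/2898208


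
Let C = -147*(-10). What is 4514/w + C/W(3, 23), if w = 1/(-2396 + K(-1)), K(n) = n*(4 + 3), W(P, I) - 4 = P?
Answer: -10846932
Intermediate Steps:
W(P, I) = 4 + P
C = 1470
K(n) = 7*n (K(n) = n*7 = 7*n)
w = -1/2403 (w = 1/(-2396 + 7*(-1)) = 1/(-2396 - 7) = 1/(-2403) = -1/2403 ≈ -0.00041615)
4514/w + C/W(3, 23) = 4514/(-1/2403) + 1470/(4 + 3) = 4514*(-2403) + 1470/7 = -10847142 + 1470*(1/7) = -10847142 + 210 = -10846932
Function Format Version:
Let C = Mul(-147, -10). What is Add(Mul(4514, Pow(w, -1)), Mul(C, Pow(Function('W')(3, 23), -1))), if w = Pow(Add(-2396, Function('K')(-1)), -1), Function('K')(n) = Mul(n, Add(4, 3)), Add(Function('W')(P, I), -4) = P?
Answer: -10846932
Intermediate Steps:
Function('W')(P, I) = Add(4, P)
C = 1470
Function('K')(n) = Mul(7, n) (Function('K')(n) = Mul(n, 7) = Mul(7, n))
w = Rational(-1, 2403) (w = Pow(Add(-2396, Mul(7, -1)), -1) = Pow(Add(-2396, -7), -1) = Pow(-2403, -1) = Rational(-1, 2403) ≈ -0.00041615)
Add(Mul(4514, Pow(w, -1)), Mul(C, Pow(Function('W')(3, 23), -1))) = Add(Mul(4514, Pow(Rational(-1, 2403), -1)), Mul(1470, Pow(Add(4, 3), -1))) = Add(Mul(4514, -2403), Mul(1470, Pow(7, -1))) = Add(-10847142, Mul(1470, Rational(1, 7))) = Add(-10847142, 210) = -10846932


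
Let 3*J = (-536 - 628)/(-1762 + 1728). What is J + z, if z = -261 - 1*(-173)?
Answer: -1302/17 ≈ -76.588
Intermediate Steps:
z = -88 (z = -261 + 173 = -88)
J = 194/17 (J = ((-536 - 628)/(-1762 + 1728))/3 = (-1164/(-34))/3 = (-1164*(-1/34))/3 = (⅓)*(582/17) = 194/17 ≈ 11.412)
J + z = 194/17 - 88 = -1302/17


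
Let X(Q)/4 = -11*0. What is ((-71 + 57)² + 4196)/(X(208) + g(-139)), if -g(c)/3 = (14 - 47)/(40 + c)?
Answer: -4392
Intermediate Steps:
X(Q) = 0 (X(Q) = 4*(-11*0) = 4*0 = 0)
g(c) = 99/(40 + c) (g(c) = -3*(14 - 47)/(40 + c) = -(-99)/(40 + c) = 99/(40 + c))
((-71 + 57)² + 4196)/(X(208) + g(-139)) = ((-71 + 57)² + 4196)/(0 + 99/(40 - 139)) = ((-14)² + 4196)/(0 + 99/(-99)) = (196 + 4196)/(0 + 99*(-1/99)) = 4392/(0 - 1) = 4392/(-1) = 4392*(-1) = -4392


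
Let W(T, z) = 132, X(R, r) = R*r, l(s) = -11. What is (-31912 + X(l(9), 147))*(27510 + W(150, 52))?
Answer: -926808618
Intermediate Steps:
(-31912 + X(l(9), 147))*(27510 + W(150, 52)) = (-31912 - 11*147)*(27510 + 132) = (-31912 - 1617)*27642 = -33529*27642 = -926808618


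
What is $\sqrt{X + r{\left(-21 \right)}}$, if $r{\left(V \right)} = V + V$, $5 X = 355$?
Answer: $\sqrt{29} \approx 5.3852$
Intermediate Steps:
$X = 71$ ($X = \frac{1}{5} \cdot 355 = 71$)
$r{\left(V \right)} = 2 V$
$\sqrt{X + r{\left(-21 \right)}} = \sqrt{71 + 2 \left(-21\right)} = \sqrt{71 - 42} = \sqrt{29}$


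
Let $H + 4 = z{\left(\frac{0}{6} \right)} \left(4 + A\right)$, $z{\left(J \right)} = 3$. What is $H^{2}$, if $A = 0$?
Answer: $64$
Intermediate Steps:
$H = 8$ ($H = -4 + 3 \left(4 + 0\right) = -4 + 3 \cdot 4 = -4 + 12 = 8$)
$H^{2} = 8^{2} = 64$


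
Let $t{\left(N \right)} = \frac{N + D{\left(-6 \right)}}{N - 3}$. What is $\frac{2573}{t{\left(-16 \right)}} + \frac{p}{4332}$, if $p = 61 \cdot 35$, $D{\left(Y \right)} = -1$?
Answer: $\frac{211814779}{73644} \approx 2876.2$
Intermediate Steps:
$p = 2135$
$t{\left(N \right)} = \frac{-1 + N}{-3 + N}$ ($t{\left(N \right)} = \frac{N - 1}{N - 3} = \frac{-1 + N}{-3 + N}$)
$\frac{2573}{t{\left(-16 \right)}} + \frac{p}{4332} = \frac{2573}{\frac{1}{-3 - 16} \left(-1 - 16\right)} + \frac{2135}{4332} = \frac{2573}{\frac{1}{-19} \left(-17\right)} + 2135 \cdot \frac{1}{4332} = \frac{2573}{\left(- \frac{1}{19}\right) \left(-17\right)} + \frac{2135}{4332} = \frac{2573}{\frac{17}{19}} + \frac{2135}{4332} = 2573 \cdot \frac{19}{17} + \frac{2135}{4332} = \frac{48887}{17} + \frac{2135}{4332} = \frac{211814779}{73644}$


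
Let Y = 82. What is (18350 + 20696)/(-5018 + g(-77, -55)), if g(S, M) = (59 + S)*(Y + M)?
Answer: -19523/2752 ≈ -7.0941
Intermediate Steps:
g(S, M) = (59 + S)*(82 + M)
(18350 + 20696)/(-5018 + g(-77, -55)) = (18350 + 20696)/(-5018 + (4838 + 59*(-55) + 82*(-77) - 55*(-77))) = 39046/(-5018 + (4838 - 3245 - 6314 + 4235)) = 39046/(-5018 - 486) = 39046/(-5504) = 39046*(-1/5504) = -19523/2752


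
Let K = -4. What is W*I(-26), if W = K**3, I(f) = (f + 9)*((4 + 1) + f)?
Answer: -22848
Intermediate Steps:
I(f) = (5 + f)*(9 + f) (I(f) = (9 + f)*(5 + f) = (5 + f)*(9 + f))
W = -64 (W = (-4)**3 = -64)
W*I(-26) = -64*(45 + (-26)**2 + 14*(-26)) = -64*(45 + 676 - 364) = -64*357 = -22848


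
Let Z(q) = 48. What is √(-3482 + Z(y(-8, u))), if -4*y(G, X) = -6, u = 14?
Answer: I*√3434 ≈ 58.6*I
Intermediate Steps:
y(G, X) = 3/2 (y(G, X) = -¼*(-6) = 3/2)
√(-3482 + Z(y(-8, u))) = √(-3482 + 48) = √(-3434) = I*√3434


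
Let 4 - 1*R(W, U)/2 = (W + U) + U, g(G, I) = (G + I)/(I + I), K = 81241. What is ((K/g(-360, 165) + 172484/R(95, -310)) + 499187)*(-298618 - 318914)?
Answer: -1536757644988884/6877 ≈ -2.2346e+11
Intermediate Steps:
g(G, I) = (G + I)/(2*I) (g(G, I) = (G + I)/((2*I)) = (G + I)*(1/(2*I)) = (G + I)/(2*I))
R(W, U) = 8 - 4*U - 2*W (R(W, U) = 8 - 2*((W + U) + U) = 8 - 2*((U + W) + U) = 8 - 2*(W + 2*U) = 8 + (-4*U - 2*W) = 8 - 4*U - 2*W)
((K/g(-360, 165) + 172484/R(95, -310)) + 499187)*(-298618 - 318914) = ((81241/(((½)*(-360 + 165)/165)) + 172484/(8 - 4*(-310) - 2*95)) + 499187)*(-298618 - 318914) = ((81241/(((½)*(1/165)*(-195))) + 172484/(8 + 1240 - 190)) + 499187)*(-617532) = ((81241/(-13/22) + 172484/1058) + 499187)*(-617532) = ((81241*(-22/13) + 172484*(1/1058)) + 499187)*(-617532) = ((-1787302/13 + 86242/529) + 499187)*(-617532) = (-944361612/6877 + 499187)*(-617532) = (2488547387/6877)*(-617532) = -1536757644988884/6877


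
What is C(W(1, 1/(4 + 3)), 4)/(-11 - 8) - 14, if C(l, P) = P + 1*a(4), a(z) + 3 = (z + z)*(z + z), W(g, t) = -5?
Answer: -331/19 ≈ -17.421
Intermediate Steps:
a(z) = -3 + 4*z**2 (a(z) = -3 + (z + z)*(z + z) = -3 + (2*z)*(2*z) = -3 + 4*z**2)
C(l, P) = 61 + P (C(l, P) = P + 1*(-3 + 4*4**2) = P + 1*(-3 + 4*16) = P + 1*(-3 + 64) = P + 1*61 = P + 61 = 61 + P)
C(W(1, 1/(4 + 3)), 4)/(-11 - 8) - 14 = (61 + 4)/(-11 - 8) - 14 = 65/(-19) - 14 = -1/19*65 - 14 = -65/19 - 14 = -331/19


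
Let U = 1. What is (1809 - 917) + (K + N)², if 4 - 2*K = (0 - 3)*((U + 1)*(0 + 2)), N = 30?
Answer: 2336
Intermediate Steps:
K = 8 (K = 2 - (0 - 3)*(1 + 1)*(0 + 2)/2 = 2 - (-3)*2*2/2 = 2 - (-3)*4/2 = 2 - ½*(-12) = 2 + 6 = 8)
(1809 - 917) + (K + N)² = (1809 - 917) + (8 + 30)² = 892 + 38² = 892 + 1444 = 2336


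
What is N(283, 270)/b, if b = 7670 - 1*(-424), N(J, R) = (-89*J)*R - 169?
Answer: -6800659/8094 ≈ -840.21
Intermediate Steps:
N(J, R) = -169 - 89*J*R (N(J, R) = -89*J*R - 169 = -169 - 89*J*R)
b = 8094 (b = 7670 + 424 = 8094)
N(283, 270)/b = (-169 - 89*283*270)/8094 = (-169 - 6800490)*(1/8094) = -6800659*1/8094 = -6800659/8094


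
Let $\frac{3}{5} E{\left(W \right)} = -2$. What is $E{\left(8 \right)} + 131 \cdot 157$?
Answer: $\frac{61691}{3} \approx 20564.0$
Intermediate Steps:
$E{\left(W \right)} = - \frac{10}{3}$ ($E{\left(W \right)} = \frac{5}{3} \left(-2\right) = - \frac{10}{3}$)
$E{\left(8 \right)} + 131 \cdot 157 = - \frac{10}{3} + 131 \cdot 157 = - \frac{10}{3} + 20567 = \frac{61691}{3}$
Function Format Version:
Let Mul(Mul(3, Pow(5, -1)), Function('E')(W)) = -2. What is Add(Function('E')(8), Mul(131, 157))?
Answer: Rational(61691, 3) ≈ 20564.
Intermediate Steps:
Function('E')(W) = Rational(-10, 3) (Function('E')(W) = Mul(Rational(5, 3), -2) = Rational(-10, 3))
Add(Function('E')(8), Mul(131, 157)) = Add(Rational(-10, 3), Mul(131, 157)) = Add(Rational(-10, 3), 20567) = Rational(61691, 3)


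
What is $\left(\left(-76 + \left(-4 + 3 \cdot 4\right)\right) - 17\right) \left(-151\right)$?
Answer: $12835$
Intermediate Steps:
$\left(\left(-76 + \left(-4 + 3 \cdot 4\right)\right) - 17\right) \left(-151\right) = \left(\left(-76 + \left(-4 + 12\right)\right) - 17\right) \left(-151\right) = \left(\left(-76 + 8\right) - 17\right) \left(-151\right) = \left(-68 - 17\right) \left(-151\right) = \left(-85\right) \left(-151\right) = 12835$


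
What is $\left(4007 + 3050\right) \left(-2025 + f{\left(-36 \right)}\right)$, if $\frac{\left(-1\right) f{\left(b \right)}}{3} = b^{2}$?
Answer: $-41728041$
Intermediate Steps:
$f{\left(b \right)} = - 3 b^{2}$
$\left(4007 + 3050\right) \left(-2025 + f{\left(-36 \right)}\right) = \left(4007 + 3050\right) \left(-2025 - 3 \left(-36\right)^{2}\right) = 7057 \left(-2025 - 3888\right) = 7057 \left(-5913\right) = -41728041$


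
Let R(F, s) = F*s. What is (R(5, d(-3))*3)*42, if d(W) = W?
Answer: -1890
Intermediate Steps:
(R(5, d(-3))*3)*42 = ((5*(-3))*3)*42 = -15*3*42 = -45*42 = -1890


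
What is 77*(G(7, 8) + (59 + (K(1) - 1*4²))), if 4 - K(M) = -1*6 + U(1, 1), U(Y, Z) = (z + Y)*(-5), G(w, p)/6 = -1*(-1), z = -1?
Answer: 4543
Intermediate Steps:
G(w, p) = 6 (G(w, p) = 6*(-1*(-1)) = 6*1 = 6)
U(Y, Z) = 5 - 5*Y (U(Y, Z) = (-1 + Y)*(-5) = 5 - 5*Y)
K(M) = 10 (K(M) = 4 - (-1*6 + (5 - 5*1)) = 4 - (-6 + (5 - 5)) = 4 - (-6 + 0) = 4 - 1*(-6) = 4 + 6 = 10)
77*(G(7, 8) + (59 + (K(1) - 1*4²))) = 77*(6 + (59 + (10 - 1*4²))) = 77*(6 + (59 + (10 - 1*16))) = 77*(6 + (59 + (10 - 16))) = 77*(6 + (59 - 6)) = 77*(6 + 53) = 77*59 = 4543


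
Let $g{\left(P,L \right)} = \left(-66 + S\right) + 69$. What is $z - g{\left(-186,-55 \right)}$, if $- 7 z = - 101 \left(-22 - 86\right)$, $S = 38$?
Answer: $- \frac{11195}{7} \approx -1599.3$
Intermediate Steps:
$g{\left(P,L \right)} = 41$ ($g{\left(P,L \right)} = \left(-66 + 38\right) + 69 = -28 + 69 = 41$)
$z = - \frac{10908}{7}$ ($z = - \frac{\left(-101\right) \left(-22 - 86\right)}{7} = - \frac{\left(-101\right) \left(-108\right)}{7} = \left(- \frac{1}{7}\right) 10908 = - \frac{10908}{7} \approx -1558.3$)
$z - g{\left(-186,-55 \right)} = - \frac{10908}{7} - 41 = - \frac{11195}{7}$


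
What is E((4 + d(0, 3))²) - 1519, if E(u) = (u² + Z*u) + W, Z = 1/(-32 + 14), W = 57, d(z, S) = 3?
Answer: 16853/18 ≈ 936.28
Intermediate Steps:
Z = -1/18 (Z = 1/(-18) = -1/18 ≈ -0.055556)
E(u) = 57 + u² - u/18 (E(u) = (u² - u/18) + 57 = 57 + u² - u/18)
E((4 + d(0, 3))²) - 1519 = (57 + ((4 + 3)²)² - (4 + 3)²/18) - 1519 = (57 + (7²)² - 1/18*7²) - 1519 = (57 + 49² - 1/18*49) - 1519 = (57 + 2401 - 49/18) - 1519 = 44195/18 - 1519 = 16853/18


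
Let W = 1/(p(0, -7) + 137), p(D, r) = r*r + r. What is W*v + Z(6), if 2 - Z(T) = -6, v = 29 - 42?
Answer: 1419/179 ≈ 7.9274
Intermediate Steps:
v = -13
Z(T) = 8 (Z(T) = 2 - 1*(-6) = 2 + 6 = 8)
p(D, r) = r + r**2 (p(D, r) = r**2 + r = r + r**2)
W = 1/179 (W = 1/(-7*(1 - 7) + 137) = 1/(-7*(-6) + 137) = 1/(42 + 137) = 1/179 ≈ 0.0055866)
W*v + Z(6) = (1/179)*(-13) + 8 = -13/179 + 8 = 1419/179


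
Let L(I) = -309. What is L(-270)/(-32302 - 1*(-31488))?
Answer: 309/814 ≈ 0.37961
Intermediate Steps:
L(-270)/(-32302 - 1*(-31488)) = -309/(-32302 - 1*(-31488)) = -309/(-32302 + 31488) = -309/(-814) = -309*(-1/814) = 309/814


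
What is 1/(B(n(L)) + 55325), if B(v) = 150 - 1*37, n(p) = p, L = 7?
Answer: 1/55438 ≈ 1.8038e-5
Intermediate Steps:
B(v) = 113 (B(v) = 150 - 37 = 113)
1/(B(n(L)) + 55325) = 1/(113 + 55325) = 1/55438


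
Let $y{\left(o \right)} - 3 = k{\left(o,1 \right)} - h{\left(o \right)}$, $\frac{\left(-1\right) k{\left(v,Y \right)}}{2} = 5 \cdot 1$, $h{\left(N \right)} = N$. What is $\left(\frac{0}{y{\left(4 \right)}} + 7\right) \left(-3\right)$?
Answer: $-21$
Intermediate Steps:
$k{\left(v,Y \right)} = -10$ ($k{\left(v,Y \right)} = - 2 \cdot 5 \cdot 1 = \left(-2\right) 5 = -10$)
$y{\left(o \right)} = -7 - o$ ($y{\left(o \right)} = 3 - \left(10 + o\right) = -7 - o$)
$\left(\frac{0}{y{\left(4 \right)}} + 7\right) \left(-3\right) = \left(\frac{0}{-7 - 4} + 7\right) \left(-3\right) = \left(\frac{0}{-11} + 7\right) \left(-3\right) = \left(0 \left(- \frac{1}{11}\right) + 7\right) \left(-3\right) = \left(0 + 7\right) \left(-3\right) = 7 \left(-3\right) = -21$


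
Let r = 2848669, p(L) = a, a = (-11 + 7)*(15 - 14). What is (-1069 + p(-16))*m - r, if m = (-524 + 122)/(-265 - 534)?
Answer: -2276517877/799 ≈ -2.8492e+6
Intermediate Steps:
a = -4 (a = -4*1 = -4)
p(L) = -4
m = 402/799 (m = -402/(-799) = -402*(-1/799) = 402/799 ≈ 0.50313)
(-1069 + p(-16))*m - r = (-1069 - 4)*(402/799) - 1*2848669 = -1073*402/799 - 2848669 = -431346/799 - 2848669 = -2276517877/799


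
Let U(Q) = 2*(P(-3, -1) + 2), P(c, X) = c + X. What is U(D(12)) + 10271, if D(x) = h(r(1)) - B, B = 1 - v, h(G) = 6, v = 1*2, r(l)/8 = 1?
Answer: 10267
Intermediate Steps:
r(l) = 8 (r(l) = 8*1 = 8)
v = 2
P(c, X) = X + c
B = -1 (B = 1 - 1*2 = 1 - 2 = -1)
D(x) = 7 (D(x) = 6 - 1*(-1) = 6 + 1 = 7)
U(Q) = -4 (U(Q) = 2*((-1 - 3) + 2) = 2*(-4 + 2) = 2*(-2) = -4)
U(D(12)) + 10271 = -4 + 10271 = 10267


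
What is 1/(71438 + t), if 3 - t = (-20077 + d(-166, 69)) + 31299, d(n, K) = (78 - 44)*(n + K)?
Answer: 1/63517 ≈ 1.5744e-5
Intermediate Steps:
d(n, K) = 34*K + 34*n (d(n, K) = 34*(K + n) = 34*K + 34*n)
t = -7921 (t = 3 - ((-20077 + (34*69 + 34*(-166))) + 31299) = 3 - ((-20077 + (2346 - 5644)) + 31299) = 3 - ((-20077 - 3298) + 31299) = 3 - (-23375 + 31299) = 3 - 1*7924 = 3 - 7924 = -7921)
1/(71438 + t) = 1/(71438 - 7921) = 1/63517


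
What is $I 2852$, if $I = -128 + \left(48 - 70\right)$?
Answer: $-427800$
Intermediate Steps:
$I = -150$ ($I = -128 - 22 = -150$)
$I 2852 = \left(-150\right) 2852 = -427800$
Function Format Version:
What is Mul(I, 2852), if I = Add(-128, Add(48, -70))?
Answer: -427800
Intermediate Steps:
I = -150 (I = Add(-128, -22) = -150)
Mul(I, 2852) = Mul(-150, 2852) = -427800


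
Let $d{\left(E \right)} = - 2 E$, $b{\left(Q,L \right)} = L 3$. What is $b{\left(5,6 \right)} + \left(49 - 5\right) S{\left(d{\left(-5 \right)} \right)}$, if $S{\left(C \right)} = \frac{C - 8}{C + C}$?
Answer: $\frac{112}{5} \approx 22.4$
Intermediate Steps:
$b{\left(Q,L \right)} = 3 L$
$S{\left(C \right)} = \frac{-8 + C}{2 C}$
$b{\left(5,6 \right)} + \left(49 - 5\right) S{\left(d{\left(-5 \right)} \right)} = 3 \cdot 6 + \left(49 - 5\right) \frac{-8 - -10}{2 \left(\left(-2\right) \left(-5\right)\right)} = 18 + 44 \frac{-8 + 10}{2 \cdot 10} = 18 + 44 \cdot \frac{1}{2} \cdot \frac{1}{10} \cdot 2 = 18 + 44 \cdot \frac{1}{10} = 18 + \frac{22}{5} = \frac{112}{5}$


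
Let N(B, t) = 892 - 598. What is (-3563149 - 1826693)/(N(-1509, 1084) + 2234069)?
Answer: -5389842/2234363 ≈ -2.4123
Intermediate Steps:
N(B, t) = 294
(-3563149 - 1826693)/(N(-1509, 1084) + 2234069) = (-3563149 - 1826693)/(294 + 2234069) = -5389842/2234363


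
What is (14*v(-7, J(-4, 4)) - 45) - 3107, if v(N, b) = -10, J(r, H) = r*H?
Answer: -3292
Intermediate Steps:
J(r, H) = H*r
(14*v(-7, J(-4, 4)) - 45) - 3107 = (14*(-10) - 45) - 3107 = (-140 - 45) - 3107 = -185 - 3107 = -3292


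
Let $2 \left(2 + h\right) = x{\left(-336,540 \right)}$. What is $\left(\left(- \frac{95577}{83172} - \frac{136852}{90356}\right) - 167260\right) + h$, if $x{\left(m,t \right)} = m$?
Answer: $- \frac{104855950693643}{626257436} \approx -1.6743 \cdot 10^{5}$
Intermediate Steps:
$h = -170$ ($h = -2 + \frac{1}{2} \left(-336\right) = -2 - 168 = -170$)
$\left(\left(- \frac{95577}{83172} - \frac{136852}{90356}\right) - 167260\right) + h = \left(\left(- \frac{95577}{83172} - \frac{136852}{90356}\right) - 167260\right) - 170 = \left(\left(\left(-95577\right) \frac{1}{83172} - \frac{34213}{22589}\right) - 167260\right) - 170 = \left(\left(- \frac{31859}{27724} - \frac{34213}{22589}\right) - 167260\right) - 170 = \left(- \frac{1668184163}{626257436} - 167260\right) - 170 = - \frac{104749486929523}{626257436} - 170 = - \frac{104855950693643}{626257436}$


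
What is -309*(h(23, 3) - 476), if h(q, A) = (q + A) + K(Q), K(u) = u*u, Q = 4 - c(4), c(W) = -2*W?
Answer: 94554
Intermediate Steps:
Q = 12 (Q = 4 - (-2)*4 = 4 - 1*(-8) = 4 + 8 = 12)
K(u) = u²
h(q, A) = 144 + A + q (h(q, A) = (q + A) + 12² = (A + q) + 144 = 144 + A + q)
-309*(h(23, 3) - 476) = -309*((144 + 3 + 23) - 476) = -309*(170 - 476) = -309*(-306) = 94554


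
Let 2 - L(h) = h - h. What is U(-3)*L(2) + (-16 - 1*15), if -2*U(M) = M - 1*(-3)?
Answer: -31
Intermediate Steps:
U(M) = -3/2 - M/2 (U(M) = -(M - 1*(-3))/2 = -(M + 3)/2 = -(3 + M)/2 = -3/2 - M/2)
L(h) = 2 (L(h) = 2 - (h - h) = 2 - 1*0 = 2 + 0 = 2)
U(-3)*L(2) + (-16 - 1*15) = (-3/2 - 1/2*(-3))*2 + (-16 - 1*15) = (-3/2 + 3/2)*2 + (-16 - 15) = 0*2 - 31 = 0 - 31 = -31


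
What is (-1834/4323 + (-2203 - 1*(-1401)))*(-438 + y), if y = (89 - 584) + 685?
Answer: 6567040/33 ≈ 1.9900e+5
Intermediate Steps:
y = 190 (y = -495 + 685 = 190)
(-1834/4323 + (-2203 - 1*(-1401)))*(-438 + y) = (-1834/4323 + (-2203 - 1*(-1401)))*(-438 + 190) = (-1834*1/4323 + (-2203 + 1401))*(-248) = (-14/33 - 802)*(-248) = -26480/33*(-248) = 6567040/33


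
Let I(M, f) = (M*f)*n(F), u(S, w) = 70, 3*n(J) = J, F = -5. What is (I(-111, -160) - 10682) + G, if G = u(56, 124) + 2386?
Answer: -37826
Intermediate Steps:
n(J) = J/3
G = 2456 (G = 70 + 2386 = 2456)
I(M, f) = -5*M*f/3 (I(M, f) = (M*f)*((1/3)*(-5)) = (M*f)*(-5/3) = -5*M*f/3)
(I(-111, -160) - 10682) + G = (-5/3*(-111)*(-160) - 10682) + 2456 = (-29600 - 10682) + 2456 = -40282 + 2456 = -37826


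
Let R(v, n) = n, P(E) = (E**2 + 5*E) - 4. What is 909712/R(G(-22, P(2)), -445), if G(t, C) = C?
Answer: -909712/445 ≈ -2044.3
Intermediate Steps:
P(E) = -4 + E**2 + 5*E
909712/R(G(-22, P(2)), -445) = 909712/(-445) = 909712*(-1/445) = -909712/445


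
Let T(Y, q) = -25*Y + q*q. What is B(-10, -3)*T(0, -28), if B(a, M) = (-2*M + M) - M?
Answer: 4704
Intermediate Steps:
B(a, M) = -2*M (B(a, M) = -M - M = -2*M)
T(Y, q) = q**2 - 25*Y (T(Y, q) = -25*Y + q**2 = q**2 - 25*Y)
B(-10, -3)*T(0, -28) = (-2*(-3))*((-28)**2 - 25*0) = 6*(784 + 0) = 6*784 = 4704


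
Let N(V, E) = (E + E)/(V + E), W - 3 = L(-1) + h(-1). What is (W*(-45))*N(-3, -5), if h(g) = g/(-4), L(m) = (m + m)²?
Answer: -6525/16 ≈ -407.81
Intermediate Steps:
L(m) = 4*m² (L(m) = (2*m)² = 4*m²)
h(g) = -g/4 (h(g) = g*(-¼) = -g/4)
W = 29/4 (W = 3 + (4*(-1)² - ¼*(-1)) = 3 + (4*1 + ¼) = 3 + (4 + ¼) = 3 + 17/4 = 29/4 ≈ 7.2500)
N(V, E) = 2*E/(E + V) (N(V, E) = (2*E)/(E + V) = 2*E/(E + V))
(W*(-45))*N(-3, -5) = ((29/4)*(-45))*(2*(-5)/(-5 - 3)) = -1305*(-5)/(2*(-8)) = -1305*(-5)*(-1)/(2*8) = -1305/4*5/4 = -6525/16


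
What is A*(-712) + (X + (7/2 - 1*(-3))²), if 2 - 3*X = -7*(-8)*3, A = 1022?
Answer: -8732125/12 ≈ -7.2768e+5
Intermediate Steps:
X = -166/3 (X = ⅔ - (-7*(-8))*3/3 = ⅔ - 56*3/3 = ⅔ - ⅓*168 = ⅔ - 56 = -166/3 ≈ -55.333)
A*(-712) + (X + (7/2 - 1*(-3))²) = 1022*(-712) + (-166/3 + (7/2 - 1*(-3))²) = -727664 + (-166/3 + (7*(½) + 3)²) = -727664 + (-166/3 + (7/2 + 3)²) = -727664 + (-166/3 + (13/2)²) = -727664 + (-166/3 + 169/4) = -727664 - 157/12 = -8732125/12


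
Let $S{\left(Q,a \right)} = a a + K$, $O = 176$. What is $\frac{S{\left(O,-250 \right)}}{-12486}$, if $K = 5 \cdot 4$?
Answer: $- \frac{10420}{2081} \approx -5.0072$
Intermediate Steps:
$K = 20$
$S{\left(Q,a \right)} = 20 + a^{2}$ ($S{\left(Q,a \right)} = a a + 20 = a^{2} + 20 = 20 + a^{2}$)
$\frac{S{\left(O,-250 \right)}}{-12486} = \frac{20 + \left(-250\right)^{2}}{-12486} = \left(20 + 62500\right) \left(- \frac{1}{12486}\right) = 62520 \left(- \frac{1}{12486}\right) = - \frac{10420}{2081}$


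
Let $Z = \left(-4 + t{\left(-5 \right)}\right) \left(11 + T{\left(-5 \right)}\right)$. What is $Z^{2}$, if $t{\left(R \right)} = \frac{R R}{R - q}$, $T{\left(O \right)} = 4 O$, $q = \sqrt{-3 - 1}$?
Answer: $\frac{4502061}{841} - \frac{1952100 i}{841} \approx 5353.2 - 2321.2 i$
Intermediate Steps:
$q = 2 i$ ($q = \sqrt{-4} = 2 i \approx 2.0 i$)
$t{\left(R \right)} = \frac{R^{2}}{R - 2 i}$ ($t{\left(R \right)} = \frac{R R}{R - 2 i} = \frac{R^{2}}{R - 2 i}$)
$Z = 36 - \frac{225 \left(-5 + 2 i\right)}{29}$ ($Z = \left(-4 + \frac{\left(-5\right)^{2}}{-5 - 2 i}\right) \left(11 + 4 \left(-5\right)\right) = \left(-4 + 25 \frac{-5 + 2 i}{29}\right) \left(11 - 20\right) = \left(-4 + \frac{25 \left(-5 + 2 i\right)}{29}\right) \left(-9\right) = 36 - \frac{225 \left(-5 + 2 i\right)}{29} \approx 74.793 - 15.517 i$)
$Z^{2} = \left(\frac{2169}{29} - \frac{450 i}{29}\right)^{2}$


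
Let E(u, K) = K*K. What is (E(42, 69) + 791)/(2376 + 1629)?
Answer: 5552/4005 ≈ 1.3863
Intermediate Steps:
E(u, K) = K²
(E(42, 69) + 791)/(2376 + 1629) = (69² + 791)/(2376 + 1629) = (4761 + 791)/4005 = 5552*(1/4005) = 5552/4005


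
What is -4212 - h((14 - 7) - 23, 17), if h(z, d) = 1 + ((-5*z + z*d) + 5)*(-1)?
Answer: -4400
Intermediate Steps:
h(z, d) = -4 + 5*z - d*z (h(z, d) = 1 + ((-5*z + d*z) + 5)*(-1) = 1 + (5 - 5*z + d*z)*(-1) = 1 + (-5 + 5*z - d*z) = -4 + 5*z - d*z)
-4212 - h((14 - 7) - 23, 17) = -4212 - (-4 + 5*((14 - 7) - 23) - 1*17*((14 - 7) - 23)) = -4212 - (-4 + 5*(7 - 23) - 1*17*(7 - 23)) = -4212 - (-4 + 5*(-16) - 1*17*(-16)) = -4212 - (-4 - 80 + 272) = -4212 - 1*188 = -4212 - 188 = -4400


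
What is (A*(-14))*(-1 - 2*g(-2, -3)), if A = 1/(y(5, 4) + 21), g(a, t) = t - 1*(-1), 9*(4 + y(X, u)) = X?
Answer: -189/79 ≈ -2.3924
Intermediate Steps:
y(X, u) = -4 + X/9
g(a, t) = 1 + t (g(a, t) = t + 1 = 1 + t)
A = 9/158 (A = 1/((-4 + (⅑)*5) + 21) = 1/((-4 + 5/9) + 21) = 1/(-31/9 + 21) = 1/(158/9) = 9/158 ≈ 0.056962)
(A*(-14))*(-1 - 2*g(-2, -3)) = ((9/158)*(-14))*(-1 - 2*(1 - 3)) = -63*(-1 - 2*(-2))/79 = -63*(-1 + 4)/79 = -63/79*3 = -189/79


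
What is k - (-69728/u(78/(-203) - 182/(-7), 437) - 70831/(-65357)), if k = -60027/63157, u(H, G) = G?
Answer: 284150555280350/1803827645413 ≈ 157.53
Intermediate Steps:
k = -60027/63157 (k = -60027*1/63157 = -60027/63157 ≈ -0.95044)
k - (-69728/u(78/(-203) - 182/(-7), 437) - 70831/(-65357)) = -60027/63157 - (-69728/437 - 70831/(-65357)) = -60027/63157 - (-69728*1/437 - 70831*(-1/65357)) = -60027/63157 - (-69728/437 + 70831/65357) = -60027/63157 - 1*(-4526259749/28561009) = -60027/63157 + 4526259749/28561009 = 284150555280350/1803827645413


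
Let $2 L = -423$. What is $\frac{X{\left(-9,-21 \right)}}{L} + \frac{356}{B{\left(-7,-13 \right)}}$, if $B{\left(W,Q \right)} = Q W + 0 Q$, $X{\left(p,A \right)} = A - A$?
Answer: $\frac{356}{91} \approx 3.9121$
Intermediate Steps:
$X{\left(p,A \right)} = 0$
$B{\left(W,Q \right)} = Q W$ ($B{\left(W,Q \right)} = Q W + 0 = Q W$)
$L = - \frac{423}{2}$ ($L = \frac{1}{2} \left(-423\right) = - \frac{423}{2} \approx -211.5$)
$\frac{X{\left(-9,-21 \right)}}{L} + \frac{356}{B{\left(-7,-13 \right)}} = \frac{0}{- \frac{423}{2}} + \frac{356}{\left(-13\right) \left(-7\right)} = 0 \left(- \frac{2}{423}\right) + \frac{356}{91} = 0 + 356 \cdot \frac{1}{91} = 0 + \frac{356}{91} = \frac{356}{91}$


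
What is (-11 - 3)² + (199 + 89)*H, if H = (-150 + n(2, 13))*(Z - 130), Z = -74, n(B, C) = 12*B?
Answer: 7402948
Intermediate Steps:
H = 25704 (H = (-150 + 12*2)*(-74 - 130) = (-150 + 24)*(-204) = -126*(-204) = 25704)
(-11 - 3)² + (199 + 89)*H = (-11 - 3)² + (199 + 89)*25704 = (-14)² + 288*25704 = 196 + 7402752 = 7402948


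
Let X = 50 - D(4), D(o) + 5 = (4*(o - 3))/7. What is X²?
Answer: 145161/49 ≈ 2962.5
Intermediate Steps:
D(o) = -47/7 + 4*o/7 (D(o) = -5 + (4*(o - 3))/7 = -5 + (4*(-3 + o))*(⅐) = -5 + (-12 + 4*o)*(⅐) = -5 + (-12/7 + 4*o/7) = -47/7 + 4*o/7)
X = 381/7 (X = 50 - (-47/7 + (4/7)*4) = 50 - (-47/7 + 16/7) = 50 - 1*(-31/7) = 50 + 31/7 = 381/7 ≈ 54.429)
X² = (381/7)² = 145161/49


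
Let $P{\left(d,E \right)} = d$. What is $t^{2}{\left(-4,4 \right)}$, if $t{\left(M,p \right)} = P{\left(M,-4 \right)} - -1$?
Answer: $9$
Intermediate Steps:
$t{\left(M,p \right)} = 1 + M$ ($t{\left(M,p \right)} = M - -1 = M + 1 = 1 + M$)
$t^{2}{\left(-4,4 \right)} = \left(1 - 4\right)^{2} = \left(-3\right)^{2} = 9$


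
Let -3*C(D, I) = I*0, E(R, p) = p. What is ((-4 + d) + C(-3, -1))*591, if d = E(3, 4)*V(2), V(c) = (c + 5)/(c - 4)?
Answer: -10638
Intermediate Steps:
V(c) = (5 + c)/(-4 + c)
C(D, I) = 0 (C(D, I) = -I*0/3 = -⅓*0 = 0)
d = -14 (d = 4*((5 + 2)/(-4 + 2)) = 4*(7/(-2)) = 4*(-½*7) = 4*(-7/2) = -14)
((-4 + d) + C(-3, -1))*591 = ((-4 - 14) + 0)*591 = (-18 + 0)*591 = -18*591 = -10638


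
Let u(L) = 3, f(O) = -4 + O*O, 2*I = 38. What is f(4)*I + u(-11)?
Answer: 231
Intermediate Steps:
I = 19 (I = (1/2)*38 = 19)
f(O) = -4 + O**2
f(4)*I + u(-11) = (-4 + 4**2)*19 + 3 = (-4 + 16)*19 + 3 = 12*19 + 3 = 228 + 3 = 231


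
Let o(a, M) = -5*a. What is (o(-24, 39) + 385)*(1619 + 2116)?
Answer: 1886175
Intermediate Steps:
(o(-24, 39) + 385)*(1619 + 2116) = (-5*(-24) + 385)*(1619 + 2116) = (120 + 385)*3735 = 505*3735 = 1886175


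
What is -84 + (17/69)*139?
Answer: -3433/69 ≈ -49.754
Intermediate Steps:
-84 + (17/69)*139 = -84 + 2363/69 = -3433/69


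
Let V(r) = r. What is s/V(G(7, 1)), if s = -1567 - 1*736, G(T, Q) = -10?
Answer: 2303/10 ≈ 230.30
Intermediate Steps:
s = -2303 (s = -1567 - 736 = -2303)
s/V(G(7, 1)) = -2303/(-10) = -2303*(-⅒) = 2303/10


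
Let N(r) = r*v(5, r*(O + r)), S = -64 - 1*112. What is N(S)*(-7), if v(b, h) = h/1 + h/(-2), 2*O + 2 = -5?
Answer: 19460672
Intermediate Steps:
S = -176 (S = -64 - 112 = -176)
O = -7/2 (O = -1 + (½)*(-5) = -1 - 5/2 = -7/2 ≈ -3.5000)
v(b, h) = h/2 (v(b, h) = h*1 + h*(-½) = h - h/2 = h/2)
N(r) = r²*(-7/2 + r)/2 (N(r) = r*((r*(-7/2 + r))/2) = r*(r*(-7/2 + r)/2) = r²*(-7/2 + r)/2)
N(S)*(-7) = ((¼)*(-176)²*(-7 + 2*(-176)))*(-7) = ((¼)*30976*(-7 - 352))*(-7) = ((¼)*30976*(-359))*(-7) = -2780096*(-7) = 19460672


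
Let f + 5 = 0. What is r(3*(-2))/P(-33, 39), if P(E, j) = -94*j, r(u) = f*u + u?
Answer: -4/611 ≈ -0.0065466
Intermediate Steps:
f = -5 (f = -5 + 0 = -5)
r(u) = -4*u (r(u) = -5*u + u = -4*u)
r(3*(-2))/P(-33, 39) = (-12*(-2))/((-94*39)) = -4*(-6)/(-3666) = 24*(-1/3666) = -4/611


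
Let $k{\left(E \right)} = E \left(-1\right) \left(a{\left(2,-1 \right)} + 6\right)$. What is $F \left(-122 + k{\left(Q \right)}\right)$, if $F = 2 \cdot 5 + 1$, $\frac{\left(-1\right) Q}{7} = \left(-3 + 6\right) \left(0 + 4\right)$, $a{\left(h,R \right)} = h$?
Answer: $6050$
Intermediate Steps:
$Q = -84$ ($Q = - 7 \left(-3 + 6\right) \left(0 + 4\right) = - 7 \cdot 3 \cdot 4 = \left(-7\right) 12 = -84$)
$F = 11$ ($F = 10 + 1 = 11$)
$k{\left(E \right)} = - 8 E$ ($k{\left(E \right)} = E \left(-1\right) \left(2 + 6\right) = - E 8 = - 8 E$)
$F \left(-122 + k{\left(Q \right)}\right) = 11 \left(-122 - -672\right) = 11 \left(-122 + 672\right) = 11 \cdot 550 = 6050$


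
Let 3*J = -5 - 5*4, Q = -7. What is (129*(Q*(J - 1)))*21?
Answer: 176988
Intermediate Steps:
J = -25/3 (J = (-5 - 5*4)/3 = (-5 - 20)/3 = (1/3)*(-25) = -25/3 ≈ -8.3333)
(129*(Q*(J - 1)))*21 = (129*(-7*(-25/3 - 1)))*21 = (129*(-7*(-28/3)))*21 = (129*(196/3))*21 = 8428*21 = 176988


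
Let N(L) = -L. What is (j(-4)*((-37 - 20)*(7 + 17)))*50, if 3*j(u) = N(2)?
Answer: 45600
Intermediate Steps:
j(u) = -⅔ (j(u) = (-1*2)/3 = (⅓)*(-2) = -⅔)
(j(-4)*((-37 - 20)*(7 + 17)))*50 = -2*(-37 - 20)*(7 + 17)/3*50 = -(-38)*24*50 = -⅔*(-1368)*50 = 912*50 = 45600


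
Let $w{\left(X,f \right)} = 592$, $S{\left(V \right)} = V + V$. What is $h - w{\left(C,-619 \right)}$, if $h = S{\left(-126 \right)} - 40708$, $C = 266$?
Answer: $-41552$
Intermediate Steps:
$S{\left(V \right)} = 2 V$
$h = -40960$ ($h = 2 \left(-126\right) - 40708 = -252 - 40708 = -40960$)
$h - w{\left(C,-619 \right)} = -40960 - 592 = -41552$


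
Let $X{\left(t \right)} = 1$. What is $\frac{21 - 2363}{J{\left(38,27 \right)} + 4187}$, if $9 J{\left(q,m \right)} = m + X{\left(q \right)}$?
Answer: $- \frac{21078}{37711} \approx -0.55894$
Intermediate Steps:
$J{\left(q,m \right)} = \frac{1}{9} + \frac{m}{9}$ ($J{\left(q,m \right)} = \frac{m + 1}{9} = \frac{1 + m}{9} = \frac{1}{9} + \frac{m}{9}$)
$\frac{21 - 2363}{J{\left(38,27 \right)} + 4187} = \frac{21 - 2363}{\left(\frac{1}{9} + \frac{1}{9} \cdot 27\right) + 4187} = - \frac{2342}{\left(\frac{1}{9} + 3\right) + 4187} = - \frac{2342}{\frac{28}{9} + 4187} = - \frac{2342}{\frac{37711}{9}} = \left(-2342\right) \frac{9}{37711} = - \frac{21078}{37711}$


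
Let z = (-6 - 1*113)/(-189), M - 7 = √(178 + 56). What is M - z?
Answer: 172/27 + 3*√26 ≈ 21.667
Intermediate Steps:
M = 7 + 3*√26 (M = 7 + √(178 + 56) = 7 + √234 = 7 + 3*√26 ≈ 22.297)
z = 17/27 (z = (-1*6 - 113)*(-1/189) = (-6 - 113)*(-1/189) = -119*(-1/189) = 17/27 ≈ 0.62963)
M - z = (7 + 3*√26) - 1*17/27 = (7 + 3*√26) - 17/27 = 172/27 + 3*√26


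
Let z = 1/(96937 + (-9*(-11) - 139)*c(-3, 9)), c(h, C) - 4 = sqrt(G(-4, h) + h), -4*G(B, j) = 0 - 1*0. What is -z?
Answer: -32259/3121930843 - 40*I*sqrt(3)/9365792529 ≈ -1.0333e-5 - 7.3973e-9*I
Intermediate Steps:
G(B, j) = 0 (G(B, j) = -(0 - 1*0)/4 = -(0 + 0)/4 = -1/4*0 = 0)
c(h, C) = 4 + sqrt(h) (c(h, C) = 4 + sqrt(0 + h) = 4 + sqrt(h))
z = 1/(96777 - 40*I*sqrt(3)) (z = 1/(96937 + (-9*(-11) - 139)*(4 + sqrt(-3))) = 1/(96937 + (99 - 139)*(4 + I*sqrt(3))) = 1/(96937 - 40*(4 + I*sqrt(3))) = 1/(96937 + (-160 - 40*I*sqrt(3))) = 1/(96777 - 40*I*sqrt(3)) ≈ 1.0333e-5 + 7.4e-9*I)
-z = -(32259/3121930843 + 40*I*sqrt(3)/9365792529) = -32259/3121930843 - 40*I*sqrt(3)/9365792529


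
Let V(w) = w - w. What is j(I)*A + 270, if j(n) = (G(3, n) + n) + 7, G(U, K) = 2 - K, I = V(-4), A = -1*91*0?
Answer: 270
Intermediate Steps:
V(w) = 0
A = 0 (A = -91*0 = 0)
I = 0
j(n) = 9 (j(n) = ((2 - n) + n) + 7 = 2 + 7 = 9)
j(I)*A + 270 = 9*0 + 270 = 0 + 270 = 270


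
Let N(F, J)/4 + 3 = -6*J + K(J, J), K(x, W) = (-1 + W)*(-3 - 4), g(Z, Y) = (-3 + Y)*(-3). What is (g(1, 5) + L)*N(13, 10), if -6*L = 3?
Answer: 3276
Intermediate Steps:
L = -1/2 (L = -1/6*3 = -1/2 ≈ -0.50000)
g(Z, Y) = 9 - 3*Y
K(x, W) = 7 - 7*W (K(x, W) = (-1 + W)*(-7) = 7 - 7*W)
N(F, J) = 16 - 52*J (N(F, J) = -12 + 4*(-6*J + (7 - 7*J)) = -12 + 4*(7 - 13*J) = -12 + (28 - 52*J) = 16 - 52*J)
(g(1, 5) + L)*N(13, 10) = ((9 - 3*5) - 1/2)*(16 - 52*10) = ((9 - 15) - 1/2)*(16 - 520) = (-6 - 1/2)*(-504) = -13/2*(-504) = 3276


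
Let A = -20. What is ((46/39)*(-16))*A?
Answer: 14720/39 ≈ 377.44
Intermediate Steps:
((46/39)*(-16))*A = ((46/39)*(-16))*(-20) = -736/39*(-20) = 14720/39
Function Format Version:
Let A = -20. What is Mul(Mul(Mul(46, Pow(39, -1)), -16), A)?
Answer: Rational(14720, 39) ≈ 377.44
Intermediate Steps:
Mul(Mul(Mul(46, Pow(39, -1)), -16), A) = Mul(Mul(Mul(46, Pow(39, -1)), -16), -20) = Mul(Mul(Mul(46, Rational(1, 39)), -16), -20) = Mul(Mul(Rational(46, 39), -16), -20) = Mul(Rational(-736, 39), -20) = Rational(14720, 39)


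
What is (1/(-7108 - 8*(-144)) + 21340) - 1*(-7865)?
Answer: 173944979/5956 ≈ 29205.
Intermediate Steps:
(1/(-7108 - 8*(-144)) + 21340) - 1*(-7865) = (1/(-7108 + 1152) + 21340) + 7865 = (1/(-5956) + 21340) + 7865 = (-1/5956 + 21340) + 7865 = 127101039/5956 + 7865 = 173944979/5956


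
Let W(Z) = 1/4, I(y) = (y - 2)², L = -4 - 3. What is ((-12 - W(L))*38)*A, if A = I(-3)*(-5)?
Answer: 116375/2 ≈ 58188.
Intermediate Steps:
L = -7
I(y) = (-2 + y)²
W(Z) = ¼
A = -125 (A = (-2 - 3)²*(-5) = (-5)²*(-5) = 25*(-5) = -125)
((-12 - W(L))*38)*A = ((-12 - 1*¼)*38)*(-125) = ((-12 - ¼)*38)*(-125) = -49/4*38*(-125) = -931/2*(-125) = 116375/2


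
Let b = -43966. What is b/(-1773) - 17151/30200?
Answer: 1297364477/53544600 ≈ 24.230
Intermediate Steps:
b/(-1773) - 17151/30200 = -43966/(-1773) - 17151/30200 = -43966*(-1/1773) - 17151*1/30200 = 43966/1773 - 17151/30200 = 1297364477/53544600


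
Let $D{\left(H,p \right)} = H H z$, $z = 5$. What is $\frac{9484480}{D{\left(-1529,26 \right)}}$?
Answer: $\frac{1896896}{2337841} \approx 0.81139$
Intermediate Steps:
$D{\left(H,p \right)} = 5 H^{2}$ ($D{\left(H,p \right)} = H H 5 = H^{2} \cdot 5 = 5 H^{2}$)
$\frac{9484480}{D{\left(-1529,26 \right)}} = \frac{9484480}{5 \left(-1529\right)^{2}} = \frac{9484480}{5 \cdot 2337841} = \frac{9484480}{11689205} = 9484480 \cdot \frac{1}{11689205} = \frac{1896896}{2337841}$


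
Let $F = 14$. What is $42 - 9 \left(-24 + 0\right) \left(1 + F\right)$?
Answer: $3282$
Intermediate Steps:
$42 - 9 \left(-24 + 0\right) \left(1 + F\right) = 42 - 9 \left(-24 + 0\right) \left(1 + 14\right) = 42 - 9 \left(\left(-24\right) 15\right) = 42 - -3240 = 42 + 3240 = 3282$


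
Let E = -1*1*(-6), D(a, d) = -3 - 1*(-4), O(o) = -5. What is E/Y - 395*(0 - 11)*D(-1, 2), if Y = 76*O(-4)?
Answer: 825547/190 ≈ 4345.0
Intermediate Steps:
D(a, d) = 1 (D(a, d) = -3 + 4 = 1)
Y = -380 (Y = 76*(-5) = -380)
E = 6 (E = -1*(-6) = 6)
E/Y - 395*(0 - 11)*D(-1, 2) = 6/(-380) - 395*(0 - 11) = 6*(-1/380) - (-4345) = -3/190 - 395*(-11) = -3/190 + 4345 = 825547/190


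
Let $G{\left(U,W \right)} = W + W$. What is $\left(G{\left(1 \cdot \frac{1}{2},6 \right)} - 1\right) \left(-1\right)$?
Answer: $-11$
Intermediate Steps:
$G{\left(U,W \right)} = 2 W$
$\left(G{\left(1 \cdot \frac{1}{2},6 \right)} - 1\right) \left(-1\right) = \left(2 \cdot 6 - 1\right) \left(-1\right) = \left(12 - 1\right) \left(-1\right) = 11 \left(-1\right) = -11$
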